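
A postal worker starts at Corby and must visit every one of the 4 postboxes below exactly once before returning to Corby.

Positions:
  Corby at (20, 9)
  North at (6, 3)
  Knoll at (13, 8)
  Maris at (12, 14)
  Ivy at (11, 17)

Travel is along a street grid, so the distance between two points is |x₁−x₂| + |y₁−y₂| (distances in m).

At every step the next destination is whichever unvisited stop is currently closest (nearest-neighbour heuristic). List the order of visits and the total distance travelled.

58 m along Corby → Knoll → Maris → Ivy → North → Corby.

From Corby: distances to unvisited — Knoll=8, Maris=13, Ivy=17, North=20. Nearest is Knoll (8).
From Knoll: distances to unvisited — Maris=7, Ivy=11, North=12. Nearest is Maris (7).
From Maris: distances to unvisited — Ivy=4, North=17. Nearest is Ivy (4).
From Ivy: distances to unvisited — North=19. Nearest is North (19).
Return North→Corby: 20.
Total = 8 + 7 + 4 + 19 + 20 = 58.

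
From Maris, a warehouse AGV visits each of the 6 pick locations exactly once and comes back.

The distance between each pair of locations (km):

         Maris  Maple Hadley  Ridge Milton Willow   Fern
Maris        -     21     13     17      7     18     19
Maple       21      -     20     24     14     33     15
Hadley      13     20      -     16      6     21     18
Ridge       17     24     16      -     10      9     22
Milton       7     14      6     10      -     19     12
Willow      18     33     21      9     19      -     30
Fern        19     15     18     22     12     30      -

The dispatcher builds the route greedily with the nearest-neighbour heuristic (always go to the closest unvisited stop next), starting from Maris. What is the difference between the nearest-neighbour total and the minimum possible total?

7 km longer than the optimal tour.

Maris: Milton=7, Hadley=13, Ridge=17, Willow=18, Fern=19, Maple=21 ⇒ Milton
Milton: Hadley=6, Ridge=10, Fern=12, Maple=14, Willow=19 ⇒ Hadley
Hadley: Ridge=16, Fern=18, Maple=20, Willow=21 ⇒ Ridge
Ridge: Willow=9, Fern=22, Maple=24 ⇒ Willow
Willow: Fern=30, Maple=33 ⇒ Fern
Fern: Maple=15 ⇒ Maple
NN route Maris → Milton → Hadley → Ridge → Willow → Fern → Maple → Maris costs 104.
Optimal: Maris → Maple → Fern → Hadley → Milton → Ridge → Willow → Maris costs 97 (by enumerating all 360 distinct tours).
Excess = 104 − 97 = 7.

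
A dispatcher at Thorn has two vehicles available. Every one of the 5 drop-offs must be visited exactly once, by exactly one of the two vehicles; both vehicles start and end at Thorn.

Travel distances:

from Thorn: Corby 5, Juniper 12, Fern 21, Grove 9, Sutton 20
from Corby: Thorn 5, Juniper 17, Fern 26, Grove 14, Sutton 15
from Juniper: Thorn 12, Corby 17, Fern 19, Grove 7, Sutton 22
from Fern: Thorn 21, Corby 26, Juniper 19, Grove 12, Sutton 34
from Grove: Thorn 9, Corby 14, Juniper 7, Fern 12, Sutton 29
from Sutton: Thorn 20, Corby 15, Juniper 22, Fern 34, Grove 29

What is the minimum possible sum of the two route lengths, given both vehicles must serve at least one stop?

Try each way of splitting the stops between the two vehicles (each non-empty) and, for each split, find the best tour for each vehicle:
  {Corby} + {Juniper, Fern, Grove, Sutton}: 10 + 82 = 92
  {Juniper} + {Corby, Fern, Grove, Sutton}: 24 + 75 = 99
  {Corby, Juniper} + {Fern, Grove, Sutton}: 34 + 75 = 109
  {Fern} + {Corby, Juniper, Grove, Sutton}: 42 + 58 = 100
  {Corby, Fern} + {Juniper, Grove, Sutton}: 52 + 58 = 110
  {Juniper, Fern} + {Corby, Grove, Sutton}: 52 + 58 = 110
  … (15 splits in total)
Best: vehicle 1 Thorn → Corby → Thorn = 10; vehicle 2 Thorn → Fern → Grove → Juniper → Sutton → Thorn = 82; combined 92.

92 — the smallest possible combined total.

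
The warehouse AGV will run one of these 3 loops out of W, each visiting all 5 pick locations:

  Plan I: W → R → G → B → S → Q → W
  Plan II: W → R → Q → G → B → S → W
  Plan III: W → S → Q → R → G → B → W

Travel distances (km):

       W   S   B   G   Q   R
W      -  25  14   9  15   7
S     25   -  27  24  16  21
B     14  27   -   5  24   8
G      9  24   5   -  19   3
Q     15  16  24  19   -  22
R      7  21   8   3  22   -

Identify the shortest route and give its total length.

Shortest is Plan I, total 73 km.

Plan I: 7 + 3 + 5 + 27 + 16 + 15 = 73
Plan II: 7 + 22 + 19 + 5 + 27 + 25 = 105
Plan III: 25 + 16 + 22 + 3 + 5 + 14 = 85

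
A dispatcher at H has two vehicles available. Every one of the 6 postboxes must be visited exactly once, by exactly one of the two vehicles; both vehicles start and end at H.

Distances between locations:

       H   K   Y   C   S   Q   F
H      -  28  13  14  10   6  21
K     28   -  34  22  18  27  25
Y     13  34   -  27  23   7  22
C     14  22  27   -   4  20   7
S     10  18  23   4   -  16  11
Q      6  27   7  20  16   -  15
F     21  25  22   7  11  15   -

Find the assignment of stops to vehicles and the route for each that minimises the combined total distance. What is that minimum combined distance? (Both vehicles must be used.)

Minimum combined distance: 100.

Try each way of splitting the stops between the two vehicles (each non-empty) and, for each split, find the best tour for each vehicle:
  {K} + {Y, C, S, Q, F}: 56 + 56 = 112
  {Y} + {K, C, S, Q, F}: 26 + 78 = 104
  {K, Y} + {C, S, Q, F}: 75 + 42 = 117
  {C} + {K, Y, S, Q, F}: 28 + 88 = 116
  {K, C} + {Y, S, Q, F}: 64 + 56 = 120
  {Y, C} + {K, S, Q, F}: 54 + 74 = 128
  … (31 splits in total)
  {Y, Q} + {K, C, S, F}: 26 + 74 = 100  ← best
Best: vehicle 1 H → Y → Q → H = 26; vehicle 2 H → K → F → C → S → H = 74; combined 100.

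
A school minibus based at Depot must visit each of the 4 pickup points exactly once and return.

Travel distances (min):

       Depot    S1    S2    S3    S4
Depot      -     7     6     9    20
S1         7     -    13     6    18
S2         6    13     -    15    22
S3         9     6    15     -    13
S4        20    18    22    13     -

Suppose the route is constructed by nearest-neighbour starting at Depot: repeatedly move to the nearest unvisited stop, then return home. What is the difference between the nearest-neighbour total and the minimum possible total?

Excess over optimum: 4 min.

From Depot: S2=6, S1=7, S3=9, S4=20 → choose S2 (6).
From S2: S1=13, S3=15, S4=22 → choose S1 (13).
From S1: S3=6, S4=18 → choose S3 (6).
From S3: S4=13 → choose S4 (13).
NN route Depot → S2 → S1 → S3 → S4 → Depot costs 58.
Optimal: Depot → S1 → S3 → S4 → S2 → Depot costs 54 (by enumerating all 12 distinct tours).
Excess = 58 − 54 = 4.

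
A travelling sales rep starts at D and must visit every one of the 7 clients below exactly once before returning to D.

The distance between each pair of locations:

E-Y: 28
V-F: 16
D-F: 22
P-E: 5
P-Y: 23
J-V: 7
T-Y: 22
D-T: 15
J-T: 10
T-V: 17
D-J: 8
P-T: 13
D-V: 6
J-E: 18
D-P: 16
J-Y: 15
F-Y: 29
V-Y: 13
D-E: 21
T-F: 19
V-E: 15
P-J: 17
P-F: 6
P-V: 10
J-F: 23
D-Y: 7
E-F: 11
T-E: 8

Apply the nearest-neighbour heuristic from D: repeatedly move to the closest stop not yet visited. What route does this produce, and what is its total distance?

At D the remaining stops are V 6, Y 7, J 8, T 15, P 16, E 21, F 22; go to V.
At V the remaining stops are J 7, P 10, Y 13, E 15, F 16, T 17; go to J.
At J the remaining stops are T 10, Y 15, P 17, E 18, F 23; go to T.
At T the remaining stops are E 8, P 13, F 19, Y 22; go to E.
At E the remaining stops are P 5, F 11, Y 28; go to P.
At P the remaining stops are F 6, Y 23; go to F.
At F the remaining stops are Y 29; go to Y.
Return Y→D: 7.
Total = 6 + 7 + 10 + 8 + 5 + 6 + 29 + 7 = 78.

Nearest-neighbour total = 78; route D → V → J → T → E → P → F → Y → D.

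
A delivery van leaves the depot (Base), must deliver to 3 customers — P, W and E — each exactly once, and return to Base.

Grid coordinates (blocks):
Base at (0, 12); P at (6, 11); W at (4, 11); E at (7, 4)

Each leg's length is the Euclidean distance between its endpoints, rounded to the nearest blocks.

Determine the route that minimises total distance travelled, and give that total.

Shortest round trip = 24 blocks.

There are 3 distinct closed tours to check (reversals are equivalent).
Base-P-W-E-Base: 6+2+8+11 = 27
Base-P-E-W-Base: 6+7+8+4 = 25
Base-W-P-E-Base: 4+2+7+11 = 24
The minimum is 24.
One optimal route: Base → W → P → E → Base (or its reverse).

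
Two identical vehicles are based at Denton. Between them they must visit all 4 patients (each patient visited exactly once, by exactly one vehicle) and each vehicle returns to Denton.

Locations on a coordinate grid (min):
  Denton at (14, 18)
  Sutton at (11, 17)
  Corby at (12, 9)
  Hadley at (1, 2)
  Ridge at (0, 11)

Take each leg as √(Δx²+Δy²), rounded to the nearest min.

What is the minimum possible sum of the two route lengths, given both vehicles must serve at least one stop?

There are 2^3 − 1 = 7 ways to divide the 4 stops into two non-empty groups. For each, the best each vehicle can do is its own shortest tour through its group:
  {Sutton} + {Corby, Hadley, Ridge}: 6 + 47 = 53
  {Corby} + {Sutton, Hadley, Ridge}: 18 + 46 = 64
  {Sutton, Corby} + {Hadley, Ridge}: 20 + 46 = 66
  {Hadley} + {Sutton, Corby, Ridge}: 42 + 37 = 79
  {Sutton, Hadley} + {Corby, Ridge}: 42 + 37 = 79
  {Corby, Hadley} + {Sutton, Ridge}: 43 + 32 = 75
  … (7 splits in total)
Best: vehicle 1 Denton → Sutton → Denton = 6; vehicle 2 Denton → Corby → Hadley → Ridge → Denton = 47; combined 53.

53 min — the smallest possible combined total.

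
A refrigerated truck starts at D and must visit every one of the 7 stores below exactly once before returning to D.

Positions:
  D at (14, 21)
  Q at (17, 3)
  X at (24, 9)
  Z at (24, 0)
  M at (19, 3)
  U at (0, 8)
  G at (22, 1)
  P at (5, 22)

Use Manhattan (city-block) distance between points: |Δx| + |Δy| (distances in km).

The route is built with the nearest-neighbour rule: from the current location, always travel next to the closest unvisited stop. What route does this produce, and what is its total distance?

From D: distances to unvisited — P=10, Q=21, X=22, M=23, U=27, G=28, Z=31. Nearest is P (10).
From P: distances to unvisited — U=19, Q=31, X=32, M=33, G=38, Z=41. Nearest is U (19).
From U: distances to unvisited — Q=22, M=24, X=25, G=29, Z=32. Nearest is Q (22).
From Q: distances to unvisited — M=2, G=7, Z=10, X=13. Nearest is M (2).
From M: distances to unvisited — G=5, Z=8, X=11. Nearest is G (5).
From G: distances to unvisited — Z=3, X=10. Nearest is Z (3).
From Z: distances to unvisited — X=9. Nearest is X (9).
Return X→D: 22.
Total = 10 + 19 + 22 + 2 + 5 + 3 + 9 + 22 = 92.

Nearest-neighbour total = 92 km; route D → P → U → Q → M → G → Z → X → D.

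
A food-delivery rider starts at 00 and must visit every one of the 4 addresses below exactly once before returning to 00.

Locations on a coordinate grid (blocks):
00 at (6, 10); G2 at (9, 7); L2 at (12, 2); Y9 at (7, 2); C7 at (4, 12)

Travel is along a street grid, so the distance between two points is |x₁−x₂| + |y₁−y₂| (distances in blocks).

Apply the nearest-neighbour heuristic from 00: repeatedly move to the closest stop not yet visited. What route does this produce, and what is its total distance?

Nearest-neighbour total = 40 blocks; route 00 → C7 → G2 → Y9 → L2 → 00.

At 00 the remaining stops are C7 4, G2 6, Y9 9, L2 14; go to C7.
At C7 the remaining stops are G2 10, Y9 13, L2 18; go to G2.
At G2 the remaining stops are Y9 7, L2 8; go to Y9.
At Y9 the remaining stops are L2 5; go to L2.
Return L2→00: 14.
Total = 4 + 10 + 7 + 5 + 14 = 40.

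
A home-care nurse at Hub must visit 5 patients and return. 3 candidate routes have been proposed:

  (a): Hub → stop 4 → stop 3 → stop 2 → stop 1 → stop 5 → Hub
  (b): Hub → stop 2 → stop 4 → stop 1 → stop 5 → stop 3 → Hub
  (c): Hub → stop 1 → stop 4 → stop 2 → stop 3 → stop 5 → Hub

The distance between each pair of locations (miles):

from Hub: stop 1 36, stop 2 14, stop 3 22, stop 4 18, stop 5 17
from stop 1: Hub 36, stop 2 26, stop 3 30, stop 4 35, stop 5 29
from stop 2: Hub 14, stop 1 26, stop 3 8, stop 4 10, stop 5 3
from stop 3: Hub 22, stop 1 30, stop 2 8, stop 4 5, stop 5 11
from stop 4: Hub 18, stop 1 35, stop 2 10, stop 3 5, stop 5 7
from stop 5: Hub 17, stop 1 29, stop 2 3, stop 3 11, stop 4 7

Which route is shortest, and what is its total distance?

103 miles — (a) is the shortest.

(a): 18 + 5 + 8 + 26 + 29 + 17 = 103
(b): 14 + 10 + 35 + 29 + 11 + 22 = 121
(c): 36 + 35 + 10 + 8 + 11 + 17 = 117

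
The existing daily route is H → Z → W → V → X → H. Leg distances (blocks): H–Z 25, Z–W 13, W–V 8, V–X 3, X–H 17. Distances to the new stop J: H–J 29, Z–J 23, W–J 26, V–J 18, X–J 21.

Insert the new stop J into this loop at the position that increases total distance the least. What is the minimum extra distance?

Insertion cost between consecutive stops i–j is d(i,J) + d(J,j) − d(i,j):
  between H and Z: 29 + 23 − 25 = 27
  between Z and W: 23 + 26 − 13 = 36
  between W and V: 26 + 18 − 8 = 36
  between V and X: 18 + 21 − 3 = 36
  between X and H: 21 + 29 − 17 = 33
Cheapest insertion is between H and Z, adding 27.
New total = 66 + 27 = 93.

Adding 27 blocks by placing J on the H–Z leg.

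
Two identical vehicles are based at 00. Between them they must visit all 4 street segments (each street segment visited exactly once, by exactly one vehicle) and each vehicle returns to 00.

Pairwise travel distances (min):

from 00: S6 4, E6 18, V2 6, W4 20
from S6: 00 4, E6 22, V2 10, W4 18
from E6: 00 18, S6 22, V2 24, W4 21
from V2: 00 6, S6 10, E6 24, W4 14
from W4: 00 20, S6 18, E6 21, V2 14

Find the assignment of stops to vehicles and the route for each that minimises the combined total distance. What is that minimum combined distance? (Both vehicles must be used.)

Check every non-empty split of the stops between the two vehicles; for each half take its own optimal tour:
  {S6} + {E6, V2, W4}: 8 + 59 = 67
  {E6} + {S6, V2, W4}: 36 + 42 = 78
  {S6, E6} + {V2, W4}: 44 + 40 = 84
  {V2} + {S6, E6, W4}: 12 + 61 = 73
  {S6, V2} + {E6, W4}: 20 + 59 = 79
  {E6, V2} + {S6, W4}: 48 + 42 = 90
  … (7 splits in total)
Best: vehicle 1 00 → S6 → 00 = 8; vehicle 2 00 → E6 → W4 → V2 → 00 = 59; combined 67.

67 min — the smallest possible combined total.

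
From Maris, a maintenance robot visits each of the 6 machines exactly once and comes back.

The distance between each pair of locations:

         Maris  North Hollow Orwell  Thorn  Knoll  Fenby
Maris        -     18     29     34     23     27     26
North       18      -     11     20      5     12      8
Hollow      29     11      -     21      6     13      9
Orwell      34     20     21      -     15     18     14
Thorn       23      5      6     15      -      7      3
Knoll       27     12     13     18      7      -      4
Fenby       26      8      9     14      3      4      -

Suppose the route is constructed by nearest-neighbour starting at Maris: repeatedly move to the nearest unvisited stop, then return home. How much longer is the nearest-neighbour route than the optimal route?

The nearest-neighbour route is 4 longer than optimal.

From Maris: North=18, Thorn=23, Fenby=26, Knoll=27, Hollow=29, Orwell=34 → choose North (18).
From North: Thorn=5, Fenby=8, Hollow=11, Knoll=12, Orwell=20 → choose Thorn (5).
From Thorn: Fenby=3, Hollow=6, Knoll=7, Orwell=15 → choose Fenby (3).
From Fenby: Knoll=4, Hollow=9, Orwell=14 → choose Knoll (4).
From Knoll: Hollow=13, Orwell=18 → choose Hollow (13).
From Hollow: Orwell=21 → choose Orwell (21).
NN route Maris → North → Thorn → Fenby → Knoll → Hollow → Orwell → Maris costs 98.
Optimal: Maris → North → Hollow → Thorn → Knoll → Fenby → Orwell → Maris costs 94 (by enumerating all 360 distinct tours).
Excess = 98 − 94 = 4.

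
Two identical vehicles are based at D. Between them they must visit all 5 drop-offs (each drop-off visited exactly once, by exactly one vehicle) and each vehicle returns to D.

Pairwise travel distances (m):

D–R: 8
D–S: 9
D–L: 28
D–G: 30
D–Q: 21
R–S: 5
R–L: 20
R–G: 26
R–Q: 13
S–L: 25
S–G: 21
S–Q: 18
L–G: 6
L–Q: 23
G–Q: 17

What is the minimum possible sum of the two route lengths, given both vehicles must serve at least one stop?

90 m — the smallest possible combined total.

Check every non-empty split of the stops between the two vehicles; for each half take its own optimal tour:
  {R} + {S, L, G, Q}: 16 + 78 = 94
  {S} + {R, L, G, Q}: 18 + 72 = 90
  {R, S} + {L, G, Q}: 22 + 72 = 94
  {L} + {R, S, G, Q}: 56 + 68 = 124
  {R, L} + {S, G, Q}: 56 + 68 = 124
  {S, L} + {R, G, Q}: 62 + 68 = 130
  … (15 splits in total)
Best: vehicle 1 D → S → D = 18; vehicle 2 D → R → L → G → Q → D = 72; combined 90.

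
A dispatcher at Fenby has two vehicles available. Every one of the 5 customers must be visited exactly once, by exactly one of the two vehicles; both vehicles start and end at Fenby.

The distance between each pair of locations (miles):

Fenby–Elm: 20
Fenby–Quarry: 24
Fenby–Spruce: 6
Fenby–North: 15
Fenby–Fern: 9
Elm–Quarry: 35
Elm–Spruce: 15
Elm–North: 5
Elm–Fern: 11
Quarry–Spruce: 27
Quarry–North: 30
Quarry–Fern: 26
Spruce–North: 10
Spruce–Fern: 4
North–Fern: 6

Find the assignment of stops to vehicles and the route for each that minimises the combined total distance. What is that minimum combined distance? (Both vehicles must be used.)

Minimum combined distance: 89 miles.

Try each way of splitting the stops between the two vehicles (each non-empty) and, for each split, find the best tour for each vehicle:
  {Elm} + {Quarry, Spruce, North, Fern}: 40 + 70 = 110
  {Quarry} + {Elm, Spruce, North, Fern}: 48 + 41 = 89
  {Elm, Quarry} + {Spruce, North, Fern}: 79 + 31 = 110
  {Spruce} + {Elm, Quarry, North, Fern}: 12 + 79 = 91
  {Elm, Spruce} + {Quarry, North, Fern}: 41 + 69 = 110
  {Quarry, Spruce} + {Elm, North, Fern}: 57 + 40 = 97
  … (15 splits in total)
Best: vehicle 1 Fenby → Quarry → Fenby = 48; vehicle 2 Fenby → Elm → North → Fern → Spruce → Fenby = 41; combined 89.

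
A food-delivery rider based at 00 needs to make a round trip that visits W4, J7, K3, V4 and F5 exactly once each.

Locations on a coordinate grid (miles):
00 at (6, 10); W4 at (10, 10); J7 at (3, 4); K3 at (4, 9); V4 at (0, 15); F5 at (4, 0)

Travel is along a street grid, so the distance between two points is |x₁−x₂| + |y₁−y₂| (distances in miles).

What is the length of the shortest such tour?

With 5 stops there are 5!/2 = 60 distinct round trips (a route and its reverse cost the same).
00 - W4 - J7 - K3 - V4 - F5 - 00: 4+13+6+10+19+12 = 64
00 - W4 - J7 - K3 - F5 - V4 - 00: 4+13+6+9+19+11 = 62
00 - W4 - J7 - V4 - K3 - F5 - 00: 4+13+14+10+9+12 = 62
00 - W4 - J7 - V4 - F5 - K3 - 00: 4+13+14+19+9+3 = 62
00 - W4 - J7 - F5 - K3 - V4 - 00: 4+13+5+9+10+11 = 52
00 - W4 - J7 - F5 - V4 - K3 - 00: 4+13+5+19+10+3 = 54
00 - W4 - K3 - J7 - V4 - F5 - 00: 4+7+6+14+19+12 = 62
00 - W4 - K3 - J7 - F5 - V4 - 00: 4+7+6+5+19+11 = 52
00 - W4 - K3 - V4 - J7 - F5 - 00: 4+7+10+14+5+12 = 52
00 - W4 - K3 - V4 - F5 - J7 - 00: 4+7+10+19+5+9 = 54
00 - W4 - K3 - F5 - J7 - V4 - 00: 4+7+9+5+14+11 = 50
00 - W4 - K3 - F5 - V4 - J7 - 00: 4+7+9+19+14+9 = 62
00 - W4 - V4 - J7 - K3 - F5 - 00: 4+15+14+6+9+12 = 60
00 - W4 - V4 - J7 - F5 - K3 - 00: 4+15+14+5+9+3 = 50
… (46 more)
The minimum is 50.
One optimal route: 00 → W4 → K3 → F5 → J7 → V4 → 00 (or its reverse).

50 miles — the shortest possible round trip.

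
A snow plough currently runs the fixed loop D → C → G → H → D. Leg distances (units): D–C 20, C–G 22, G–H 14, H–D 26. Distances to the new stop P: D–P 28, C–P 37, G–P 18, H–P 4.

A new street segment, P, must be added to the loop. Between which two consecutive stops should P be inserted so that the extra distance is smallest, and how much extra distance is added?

Minimum extra distance: 6, inserting P between H and D.

Insertion cost between consecutive stops i–j is d(i,P) + d(P,j) − d(i,j):
  between D and C: 28 + 37 − 20 = 45
  between C and G: 37 + 18 − 22 = 33
  between G and H: 18 + 4 − 14 = 8
  between H and D: 4 + 28 − 26 = 6
Cheapest insertion is between H and D, adding 6.
New total = 82 + 6 = 88.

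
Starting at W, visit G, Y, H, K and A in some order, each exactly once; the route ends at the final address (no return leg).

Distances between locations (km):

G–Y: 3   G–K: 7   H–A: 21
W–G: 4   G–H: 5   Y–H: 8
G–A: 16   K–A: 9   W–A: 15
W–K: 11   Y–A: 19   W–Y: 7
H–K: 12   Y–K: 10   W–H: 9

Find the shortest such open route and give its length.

There are 5! = 120 possible orderings.
W - G - Y - H - K - A: 4+3+8+12+9 = 36
W - G - Y - H - A - K: 4+3+8+21+9 = 45
W - G - Y - K - H - A: 4+3+10+12+21 = 50
W - G - Y - K - A - H: 4+3+10+9+21 = 47
W - G - Y - A - H - K: 4+3+19+21+12 = 59
W - G - Y - A - K - H: 4+3+19+9+12 = 47
W - G - H - Y - K - A: 4+5+8+10+9 = 36
W - G - H - Y - A - K: 4+5+8+19+9 = 45
W - G - H - K - Y - A: 4+5+12+10+19 = 50
W - G - H - K - A - Y: 4+5+12+9+19 = 49
W - G - H - A - Y - K: 4+5+21+19+10 = 59
W - G - H - A - K - Y: 4+5+21+9+10 = 49
W - G - K - Y - H - A: 4+7+10+8+21 = 50
W - G - K - Y - A - H: 4+7+10+19+21 = 61
… (106 more)
The minimum is 36.
One shortest path: W → G → Y → H → K → A.

Shortest open route: 36 km.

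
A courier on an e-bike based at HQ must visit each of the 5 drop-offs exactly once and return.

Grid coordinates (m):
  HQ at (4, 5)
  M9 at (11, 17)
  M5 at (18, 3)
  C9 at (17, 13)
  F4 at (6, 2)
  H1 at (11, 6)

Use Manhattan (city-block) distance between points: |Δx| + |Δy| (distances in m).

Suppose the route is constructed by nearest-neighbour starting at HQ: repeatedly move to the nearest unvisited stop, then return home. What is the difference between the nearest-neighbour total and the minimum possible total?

6 m longer than the optimal tour.

HQ: F4=5, H1=8, M5=16, M9=19, C9=21 ⇒ F4
F4: H1=9, M5=13, M9=20, C9=22 ⇒ H1
H1: M5=10, M9=11, C9=13 ⇒ M5
M5: C9=11, M9=21 ⇒ C9
C9: M9=10 ⇒ M9
NN route HQ → F4 → H1 → M5 → C9 → M9 → HQ costs 64.
Optimal: HQ → F4 → M5 → C9 → M9 → H1 → HQ costs 58 (by enumerating all 60 distinct tours).
Excess = 64 − 58 = 6.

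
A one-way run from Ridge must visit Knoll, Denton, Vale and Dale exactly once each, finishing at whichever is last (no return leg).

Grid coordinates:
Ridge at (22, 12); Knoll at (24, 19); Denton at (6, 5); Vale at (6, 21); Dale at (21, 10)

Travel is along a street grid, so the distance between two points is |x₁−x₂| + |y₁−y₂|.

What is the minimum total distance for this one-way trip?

51 — the minimum one-way total.

There are 4! = 24 possible orderings.
Ridge → Knoll → Denton → Vale → Dale: 9+32+16+26 = 83
Ridge → Knoll → Denton → Dale → Vale: 9+32+20+26 = 87
Ridge → Knoll → Vale → Denton → Dale: 9+20+16+20 = 65
Ridge → Knoll → Vale → Dale → Denton: 9+20+26+20 = 75
Ridge → Knoll → Dale → Denton → Vale: 9+12+20+16 = 57
Ridge → Knoll → Dale → Vale → Denton: 9+12+26+16 = 63
Ridge → Denton → Knoll → Vale → Dale: 23+32+20+26 = 101
Ridge → Denton → Knoll → Dale → Vale: 23+32+12+26 = 93
Ridge → Denton → Vale → Knoll → Dale: 23+16+20+12 = 71
Ridge → Denton → Vale → Dale → Knoll: 23+16+26+12 = 77
Ridge → Denton → Dale → Knoll → Vale: 23+20+12+20 = 75
Ridge → Denton → Dale → Vale → Knoll: 23+20+26+20 = 89
Ridge → Vale → Knoll → Denton → Dale: 25+20+32+20 = 97
Ridge → Vale → Knoll → Dale → Denton: 25+20+12+20 = 77
… (10 more)
Ridge → Dale → Knoll → Vale → Denton: 3+12+20+16 = 51  ← best
The minimum is 51.
One shortest path: Ridge → Dale → Knoll → Vale → Denton.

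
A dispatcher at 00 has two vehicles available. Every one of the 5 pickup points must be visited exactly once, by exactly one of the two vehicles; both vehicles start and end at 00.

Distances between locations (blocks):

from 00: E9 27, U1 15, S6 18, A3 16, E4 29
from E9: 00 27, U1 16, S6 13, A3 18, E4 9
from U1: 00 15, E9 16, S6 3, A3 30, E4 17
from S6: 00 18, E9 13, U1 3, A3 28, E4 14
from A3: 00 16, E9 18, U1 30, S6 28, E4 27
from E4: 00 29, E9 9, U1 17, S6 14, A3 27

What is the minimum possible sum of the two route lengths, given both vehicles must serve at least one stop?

100 blocks — the smallest possible combined total.

Check every non-empty split of the stops between the two vehicles; for each half take its own optimal tour:
  {E9} + {U1, S6, A3, E4}: 54 + 75 = 129
  {U1} + {E9, S6, A3, E4}: 30 + 75 = 105
  {E9, U1} + {S6, A3, E4}: 58 + 75 = 133
  {S6} + {E9, U1, A3, E4}: 36 + 75 = 111
  {E9, S6} + {U1, A3, E4}: 58 + 75 = 133
  {U1, S6} + {E9, A3, E4}: 36 + 72 = 108
  … (15 splits in total)
  {A3} + {E9, U1, S6, E4}: 32 + 68 = 100  ← best
Best: vehicle 1 00 → A3 → 00 = 32; vehicle 2 00 → E9 → E4 → S6 → U1 → 00 = 68; combined 100.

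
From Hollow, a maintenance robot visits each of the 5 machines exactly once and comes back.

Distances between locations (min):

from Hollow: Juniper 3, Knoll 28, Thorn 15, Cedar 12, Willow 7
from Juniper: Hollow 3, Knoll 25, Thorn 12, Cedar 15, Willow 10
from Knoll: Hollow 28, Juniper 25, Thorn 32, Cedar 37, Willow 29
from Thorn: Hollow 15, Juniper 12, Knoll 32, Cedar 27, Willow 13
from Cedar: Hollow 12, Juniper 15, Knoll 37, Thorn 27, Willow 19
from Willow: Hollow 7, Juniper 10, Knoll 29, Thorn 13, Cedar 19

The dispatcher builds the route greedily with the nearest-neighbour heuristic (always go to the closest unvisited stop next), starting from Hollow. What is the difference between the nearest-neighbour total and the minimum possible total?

From Hollow: Juniper=3, Willow=7, Cedar=12, Thorn=15, Knoll=28 → choose Juniper (3).
From Juniper: Willow=10, Thorn=12, Cedar=15, Knoll=25 → choose Willow (10).
From Willow: Thorn=13, Cedar=19, Knoll=29 → choose Thorn (13).
From Thorn: Cedar=27, Knoll=32 → choose Cedar (27).
From Cedar: Knoll=37 → choose Knoll (37).
NN route Hollow → Juniper → Willow → Thorn → Cedar → Knoll → Hollow costs 118.
Optimal: Hollow → Juniper → Knoll → Thorn → Willow → Cedar → Hollow costs 104 (by enumerating all 60 distinct tours).
Excess = 118 − 104 = 14.

Excess over optimum: 14 min.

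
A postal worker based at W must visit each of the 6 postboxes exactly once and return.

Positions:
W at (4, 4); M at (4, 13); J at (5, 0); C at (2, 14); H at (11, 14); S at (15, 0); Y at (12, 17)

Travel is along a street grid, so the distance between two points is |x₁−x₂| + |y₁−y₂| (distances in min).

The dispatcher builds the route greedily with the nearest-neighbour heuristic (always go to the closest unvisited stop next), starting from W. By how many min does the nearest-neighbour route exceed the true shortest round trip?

4 min longer than the optimal tour.

W: J=5, M=9, C=12, S=15, H=17, Y=21 ⇒ J
J: S=10, M=14, C=17, H=20, Y=24 ⇒ S
S: H=18, Y=20, M=24, C=27 ⇒ H
H: Y=4, M=8, C=9 ⇒ Y
Y: M=12, C=13 ⇒ M
M: C=3 ⇒ C
NN route W → J → S → H → Y → M → C → W costs 64.
Optimal: W → M → C → H → Y → S → J → W costs 60 (by enumerating all 360 distinct tours).
Excess = 64 − 60 = 4.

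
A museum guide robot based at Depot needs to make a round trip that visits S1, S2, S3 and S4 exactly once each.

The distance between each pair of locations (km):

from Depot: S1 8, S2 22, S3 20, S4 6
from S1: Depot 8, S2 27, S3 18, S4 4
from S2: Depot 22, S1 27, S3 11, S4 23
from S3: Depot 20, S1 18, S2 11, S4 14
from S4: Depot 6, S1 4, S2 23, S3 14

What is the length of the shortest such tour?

With 4 stops there are 4!/2 = 12 distinct round trips (a route and its reverse cost the same).
Depot → S1 → S2 → S3 → S4 → Depot: 8+27+11+14+6 = 66
Depot → S1 → S2 → S4 → S3 → Depot: 8+27+23+14+20 = 92
Depot → S1 → S3 → S2 → S4 → Depot: 8+18+11+23+6 = 66
Depot → S1 → S3 → S4 → S2 → Depot: 8+18+14+23+22 = 85
Depot → S1 → S4 → S2 → S3 → Depot: 8+4+23+11+20 = 66
Depot → S1 → S4 → S3 → S2 → Depot: 8+4+14+11+22 = 59
Depot → S2 → S1 → S3 → S4 → Depot: 22+27+18+14+6 = 87
Depot → S2 → S1 → S4 → S3 → Depot: 22+27+4+14+20 = 87
Depot → S2 → S3 → S1 → S4 → Depot: 22+11+18+4+6 = 61
Depot → S2 → S4 → S1 → S3 → Depot: 22+23+4+18+20 = 87
Depot → S3 → S1 → S2 → S4 → Depot: 20+18+27+23+6 = 94
Depot → S3 → S2 → S1 → S4 → Depot: 20+11+27+4+6 = 68
The minimum is 59.
One optimal route: Depot → S1 → S4 → S3 → S2 → Depot (or its reverse).

Shortest round trip = 59 km.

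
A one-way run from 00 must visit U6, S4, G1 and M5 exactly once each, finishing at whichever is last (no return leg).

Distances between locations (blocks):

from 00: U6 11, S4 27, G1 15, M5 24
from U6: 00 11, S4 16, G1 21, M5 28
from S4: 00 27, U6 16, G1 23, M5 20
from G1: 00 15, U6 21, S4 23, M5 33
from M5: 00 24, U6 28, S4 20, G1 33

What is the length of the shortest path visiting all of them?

There are 4! = 24 possible orderings.
00 → U6 → S4 → G1 → M5: 11+16+23+33 = 83
00 → U6 → S4 → M5 → G1: 11+16+20+33 = 80
00 → U6 → G1 → S4 → M5: 11+21+23+20 = 75
00 → U6 → G1 → M5 → S4: 11+21+33+20 = 85
00 → U6 → M5 → S4 → G1: 11+28+20+23 = 82
00 → U6 → M5 → G1 → S4: 11+28+33+23 = 95
00 → S4 → U6 → G1 → M5: 27+16+21+33 = 97
00 → S4 → U6 → M5 → G1: 27+16+28+33 = 104
00 → S4 → G1 → U6 → M5: 27+23+21+28 = 99
00 → S4 → G1 → M5 → U6: 27+23+33+28 = 111
00 → S4 → M5 → U6 → G1: 27+20+28+21 = 96
00 → S4 → M5 → G1 → U6: 27+20+33+21 = 101
00 → G1 → U6 → S4 → M5: 15+21+16+20 = 72
00 → G1 → U6 → M5 → S4: 15+21+28+20 = 84
… (10 more)
The minimum is 72.
One shortest path: 00 → G1 → U6 → S4 → M5.

Minimum one-way distance = 72 blocks.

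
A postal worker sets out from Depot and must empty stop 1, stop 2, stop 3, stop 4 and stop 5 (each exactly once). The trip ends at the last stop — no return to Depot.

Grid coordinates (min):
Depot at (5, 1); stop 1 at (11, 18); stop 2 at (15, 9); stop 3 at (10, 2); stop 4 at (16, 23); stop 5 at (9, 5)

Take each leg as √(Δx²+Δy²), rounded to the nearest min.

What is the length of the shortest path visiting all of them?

There are 5! = 120 possible orderings.
Depot - stop 1 - stop 2 - stop 3 - stop 4 - stop 5: 18+10+9+22+19 = 78
Depot - stop 1 - stop 2 - stop 3 - stop 5 - stop 4: 18+10+9+3+19 = 59
Depot - stop 1 - stop 2 - stop 4 - stop 3 - stop 5: 18+10+14+22+3 = 67
Depot - stop 1 - stop 2 - stop 4 - stop 5 - stop 3: 18+10+14+19+3 = 64
Depot - stop 1 - stop 2 - stop 5 - stop 3 - stop 4: 18+10+7+3+22 = 60
Depot - stop 1 - stop 2 - stop 5 - stop 4 - stop 3: 18+10+7+19+22 = 76
Depot - stop 1 - stop 3 - stop 2 - stop 4 - stop 5: 18+16+9+14+19 = 76
Depot - stop 1 - stop 3 - stop 2 - stop 5 - stop 4: 18+16+9+7+19 = 69
Depot - stop 1 - stop 3 - stop 4 - stop 2 - stop 5: 18+16+22+14+7 = 77
Depot - stop 1 - stop 3 - stop 4 - stop 5 - stop 2: 18+16+22+19+7 = 82
Depot - stop 1 - stop 3 - stop 5 - stop 2 - stop 4: 18+16+3+7+14 = 58
Depot - stop 1 - stop 3 - stop 5 - stop 4 - stop 2: 18+16+3+19+14 = 70
Depot - stop 1 - stop 4 - stop 2 - stop 3 - stop 5: 18+7+14+9+3 = 51
Depot - stop 1 - stop 4 - stop 2 - stop 5 - stop 3: 18+7+14+7+3 = 49
… (106 more)
Depot - stop 3 - stop 5 - stop 2 - stop 1 - stop 4: 5+3+7+10+7 = 32  ← best
The minimum is 32.
One shortest path: Depot → stop 3 → stop 5 → stop 2 → stop 1 → stop 4.

Minimum one-way distance = 32 min.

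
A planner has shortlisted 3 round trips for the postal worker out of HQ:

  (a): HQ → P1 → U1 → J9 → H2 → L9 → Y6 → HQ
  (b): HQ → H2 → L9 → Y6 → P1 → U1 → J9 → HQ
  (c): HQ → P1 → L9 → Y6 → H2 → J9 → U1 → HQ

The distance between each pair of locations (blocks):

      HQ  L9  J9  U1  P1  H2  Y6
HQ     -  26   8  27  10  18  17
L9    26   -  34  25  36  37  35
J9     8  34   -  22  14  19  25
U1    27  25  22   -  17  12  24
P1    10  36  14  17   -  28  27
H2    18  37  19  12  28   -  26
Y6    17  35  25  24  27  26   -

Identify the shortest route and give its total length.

(a): 10 + 17 + 22 + 19 + 37 + 35 + 17 = 157
(b): 18 + 37 + 35 + 27 + 17 + 22 + 8 = 164
(c): 10 + 36 + 35 + 26 + 19 + 22 + 27 = 175

157 blocks — (a) is the shortest.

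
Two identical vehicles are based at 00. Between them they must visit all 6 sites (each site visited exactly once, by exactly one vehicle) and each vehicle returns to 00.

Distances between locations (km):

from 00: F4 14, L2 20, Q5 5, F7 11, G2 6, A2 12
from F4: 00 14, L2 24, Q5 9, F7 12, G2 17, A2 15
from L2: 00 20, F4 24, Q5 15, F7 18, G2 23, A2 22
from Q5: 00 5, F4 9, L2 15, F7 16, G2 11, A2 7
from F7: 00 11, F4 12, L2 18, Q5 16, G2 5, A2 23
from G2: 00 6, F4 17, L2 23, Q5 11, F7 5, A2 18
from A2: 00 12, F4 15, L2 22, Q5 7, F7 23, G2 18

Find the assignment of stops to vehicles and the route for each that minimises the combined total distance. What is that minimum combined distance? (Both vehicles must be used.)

Minimum combined distance: 89 km.

There are 2^5 − 1 = 31 ways to divide the 6 stops into two non-empty groups. For each, the best each vehicle can do is its own shortest tour through its group:
  {F4} + {L2, Q5, F7, G2, A2}: 28 + 63 = 91
  {L2} + {F4, Q5, F7, G2, A2}: 40 + 50 = 90
  {F4, L2} + {Q5, F7, G2, A2}: 58 + 46 = 104
  {Q5} + {F4, L2, F7, G2, A2}: 10 + 80 = 90
  {F4, Q5} + {L2, F7, G2, A2}: 28 + 63 = 91
  {L2, Q5} + {F4, F7, G2, A2}: 40 + 50 = 90
  … (31 splits in total)
  {G2} + {F4, L2, Q5, F7, A2}: 12 + 77 = 89  ← best
Best: vehicle 1 00 → G2 → 00 = 12; vehicle 2 00 → L2 → F7 → F4 → A2 → Q5 → 00 = 77; combined 89.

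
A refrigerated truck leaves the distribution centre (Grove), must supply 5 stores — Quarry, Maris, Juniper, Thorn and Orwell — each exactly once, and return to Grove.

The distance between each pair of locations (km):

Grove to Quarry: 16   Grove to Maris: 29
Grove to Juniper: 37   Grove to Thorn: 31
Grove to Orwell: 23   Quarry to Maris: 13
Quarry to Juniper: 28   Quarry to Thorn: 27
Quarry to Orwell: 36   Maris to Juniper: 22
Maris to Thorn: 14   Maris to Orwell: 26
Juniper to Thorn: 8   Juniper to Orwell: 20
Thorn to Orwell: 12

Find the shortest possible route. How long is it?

Grove-Quarry-Maris-Juniper-Thorn-Orwell-Grove: 16+13+22+8+12+23 = 94
Grove-Quarry-Maris-Juniper-Orwell-Thorn-Grove: 16+13+22+20+12+31 = 114
Grove-Quarry-Maris-Thorn-Juniper-Orwell-Grove: 16+13+14+8+20+23 = 94
Grove-Quarry-Maris-Thorn-Orwell-Juniper-Grove: 16+13+14+12+20+37 = 112
Grove-Quarry-Maris-Orwell-Juniper-Thorn-Grove: 16+13+26+20+8+31 = 114
Grove-Quarry-Maris-Orwell-Thorn-Juniper-Grove: 16+13+26+12+8+37 = 112
Grove-Quarry-Juniper-Maris-Thorn-Orwell-Grove: 16+28+22+14+12+23 = 115
Grove-Quarry-Juniper-Maris-Orwell-Thorn-Grove: 16+28+22+26+12+31 = 135
Grove-Quarry-Juniper-Thorn-Maris-Orwell-Grove: 16+28+8+14+26+23 = 115
Grove-Quarry-Juniper-Thorn-Orwell-Maris-Grove: 16+28+8+12+26+29 = 119
Grove-Quarry-Juniper-Orwell-Maris-Thorn-Grove: 16+28+20+26+14+31 = 135
Grove-Quarry-Juniper-Orwell-Thorn-Maris-Grove: 16+28+20+12+14+29 = 119
Grove-Quarry-Thorn-Maris-Juniper-Orwell-Grove: 16+27+14+22+20+23 = 122
Grove-Quarry-Thorn-Maris-Orwell-Juniper-Grove: 16+27+14+26+20+37 = 140
… (46 more)
The minimum is 94.
One optimal route: Grove → Quarry → Maris → Juniper → Thorn → Orwell → Grove (or its reverse).

Shortest round trip = 94 km.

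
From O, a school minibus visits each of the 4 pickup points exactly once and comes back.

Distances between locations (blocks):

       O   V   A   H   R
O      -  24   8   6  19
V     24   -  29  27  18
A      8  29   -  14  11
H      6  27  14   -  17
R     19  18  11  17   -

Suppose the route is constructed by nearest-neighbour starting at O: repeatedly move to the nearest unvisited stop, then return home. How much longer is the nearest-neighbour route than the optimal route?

3 blocks longer than the optimal tour.

O: H=6, A=8, R=19, V=24 ⇒ H
H: A=14, R=17, V=27 ⇒ A
A: R=11, V=29 ⇒ R
R: V=18 ⇒ V
NN route O → H → A → R → V → O costs 73.
Optimal: O → A → R → V → H → O costs 70 (by enumerating all 12 distinct tours).
Excess = 73 − 70 = 3.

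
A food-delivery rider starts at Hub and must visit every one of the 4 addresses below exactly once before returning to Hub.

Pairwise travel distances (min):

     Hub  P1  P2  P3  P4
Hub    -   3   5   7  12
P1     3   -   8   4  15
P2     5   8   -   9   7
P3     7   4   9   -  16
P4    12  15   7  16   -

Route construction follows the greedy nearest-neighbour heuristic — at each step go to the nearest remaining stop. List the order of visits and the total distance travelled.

At Hub the remaining stops are P1 3, P2 5, P3 7, P4 12; go to P1.
At P1 the remaining stops are P3 4, P2 8, P4 15; go to P3.
At P3 the remaining stops are P2 9, P4 16; go to P2.
At P2 the remaining stops are P4 7; go to P4.
Return P4→Hub: 12.
Total = 3 + 4 + 9 + 7 + 12 = 35.

Total distance 35 min via the nearest-neighbour route Hub → P1 → P3 → P2 → P4 → Hub.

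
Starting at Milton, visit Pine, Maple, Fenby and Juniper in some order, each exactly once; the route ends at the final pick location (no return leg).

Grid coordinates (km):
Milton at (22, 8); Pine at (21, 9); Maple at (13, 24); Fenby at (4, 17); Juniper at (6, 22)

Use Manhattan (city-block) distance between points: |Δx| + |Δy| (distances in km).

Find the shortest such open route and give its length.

There are 4! = 24 possible orderings.
Milton → Pine → Maple → Fenby → Juniper: 2+23+16+7 = 48
Milton → Pine → Maple → Juniper → Fenby: 2+23+9+7 = 41
Milton → Pine → Fenby → Maple → Juniper: 2+25+16+9 = 52
Milton → Pine → Fenby → Juniper → Maple: 2+25+7+9 = 43
Milton → Pine → Juniper → Maple → Fenby: 2+28+9+16 = 55
Milton → Pine → Juniper → Fenby → Maple: 2+28+7+16 = 53
Milton → Maple → Pine → Fenby → Juniper: 25+23+25+7 = 80
Milton → Maple → Pine → Juniper → Fenby: 25+23+28+7 = 83
Milton → Maple → Fenby → Pine → Juniper: 25+16+25+28 = 94
Milton → Maple → Fenby → Juniper → Pine: 25+16+7+28 = 76
Milton → Maple → Juniper → Pine → Fenby: 25+9+28+25 = 87
Milton → Maple → Juniper → Fenby → Pine: 25+9+7+25 = 66
Milton → Fenby → Pine → Maple → Juniper: 27+25+23+9 = 84
Milton → Fenby → Pine → Juniper → Maple: 27+25+28+9 = 89
… (10 more)
The minimum is 41.
One shortest path: Milton → Pine → Maple → Juniper → Fenby.

Minimum one-way distance = 41 km.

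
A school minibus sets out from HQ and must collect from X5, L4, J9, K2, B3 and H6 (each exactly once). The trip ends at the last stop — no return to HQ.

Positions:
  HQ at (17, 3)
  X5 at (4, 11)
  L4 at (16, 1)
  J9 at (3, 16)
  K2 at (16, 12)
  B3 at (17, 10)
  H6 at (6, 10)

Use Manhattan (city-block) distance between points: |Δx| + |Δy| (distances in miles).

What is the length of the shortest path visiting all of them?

There are 6! = 720 possible orderings.
HQ→X5→L4→J9→K2→B3→H6: 21+22+28+17+3+11 = 102
HQ→X5→L4→J9→K2→H6→B3: 21+22+28+17+12+11 = 111
HQ→X5→L4→J9→B3→K2→H6: 21+22+28+20+3+12 = 106
HQ→X5→L4→J9→B3→H6→K2: 21+22+28+20+11+12 = 114
HQ→X5→L4→J9→H6→K2→B3: 21+22+28+9+12+3 = 95
HQ→X5→L4→J9→H6→B3→K2: 21+22+28+9+11+3 = 94
HQ→X5→L4→K2→J9→B3→H6: 21+22+11+17+20+11 = 102
HQ→X5→L4→K2→J9→H6→B3: 21+22+11+17+9+11 = 91
… (712 more)
HQ→L4→K2→B3→H6→X5→J9: 3+11+3+11+3+6 = 37  ← best
The minimum is 37.
One shortest path: HQ → L4 → K2 → B3 → H6 → X5 → J9.

37 miles — the minimum one-way total.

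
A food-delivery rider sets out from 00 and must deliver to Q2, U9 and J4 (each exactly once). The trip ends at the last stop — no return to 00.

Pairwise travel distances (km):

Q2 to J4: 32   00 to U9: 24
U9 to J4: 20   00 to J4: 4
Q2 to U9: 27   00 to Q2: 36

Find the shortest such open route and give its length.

Shortest open route: 51 km.

There are 3! = 6 possible orderings.
00 - Q2 - U9 - J4: 36+27+20 = 83
00 - Q2 - J4 - U9: 36+32+20 = 88
00 - U9 - Q2 - J4: 24+27+32 = 83
00 - U9 - J4 - Q2: 24+20+32 = 76
00 - J4 - Q2 - U9: 4+32+27 = 63
00 - J4 - U9 - Q2: 4+20+27 = 51
The minimum is 51.
One shortest path: 00 → J4 → U9 → Q2.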